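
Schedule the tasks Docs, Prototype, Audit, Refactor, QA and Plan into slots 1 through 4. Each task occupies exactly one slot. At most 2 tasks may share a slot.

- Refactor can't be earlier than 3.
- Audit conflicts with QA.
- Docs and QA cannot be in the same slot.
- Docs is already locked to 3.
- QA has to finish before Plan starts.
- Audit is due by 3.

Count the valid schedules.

30

Splitting on Prototype: it can be 1 (11), 2 (9), 3 (3), 4 (7). Listing each branch's schedules as (Docs, Audit, Refactor, QA, Plan):
Prototype=1: (3,1,3,2,4) (3,1,4,2,3) (3,1,4,2,4) (3,2,3,1,2) (3,2,3,1,4) (3,2,4,1,2) (3,2,4,1,3) (3,2,4,1,4) (3,3,4,1,2) (3,3,4,1,4) (3,3,4,2,4) — 11.
Prototype=2: (3,1,3,2,4) (3,1,4,2,3) (3,1,4,2,4) (3,2,3,1,4) (3,2,4,1,3) (3,2,4,1,4) (3,3,4,1,2) (3,3,4,1,4) (3,3,4,2,4) — 9.
Prototype=3: (3,1,4,2,4) (3,2,4,1,2) (3,2,4,1,4) — 3.
Prototype=4: (3,1,3,2,4) (3,1,4,2,3) (3,2,3,1,2) (3,2,3,1,4) (3,2,4,1,2) (3,2,4,1,3) (3,3,4,1,2) — 7.
Summing: 11 + 9 + 3 + 7 = 30.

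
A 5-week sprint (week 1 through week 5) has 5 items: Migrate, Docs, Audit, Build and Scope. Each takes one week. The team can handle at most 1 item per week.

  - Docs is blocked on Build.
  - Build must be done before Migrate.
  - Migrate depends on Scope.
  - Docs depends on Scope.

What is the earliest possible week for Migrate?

Precedence pushes Migrate to at least week 2.
Migrate at week 3 is achievable: Migrate in week 3; Docs in week 4; Build in week 1; Audit in week 5; Scope in week 2.
Nothing earlier works — the capacity limit rule out every week before week 3.

week 3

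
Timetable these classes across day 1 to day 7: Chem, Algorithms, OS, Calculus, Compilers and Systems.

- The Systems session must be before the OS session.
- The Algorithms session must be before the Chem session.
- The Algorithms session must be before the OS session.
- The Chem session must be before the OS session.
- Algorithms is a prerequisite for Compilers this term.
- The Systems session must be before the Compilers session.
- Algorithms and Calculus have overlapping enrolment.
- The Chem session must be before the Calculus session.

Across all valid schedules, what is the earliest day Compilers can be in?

Precedence pushes Compilers to at least day 2.
Compilers at day 2 is achievable: Algorithms -> day 1; OS -> day 3; Chem -> day 2; Systems -> day 1; Calculus -> day 3; Compilers -> day 2.

day 2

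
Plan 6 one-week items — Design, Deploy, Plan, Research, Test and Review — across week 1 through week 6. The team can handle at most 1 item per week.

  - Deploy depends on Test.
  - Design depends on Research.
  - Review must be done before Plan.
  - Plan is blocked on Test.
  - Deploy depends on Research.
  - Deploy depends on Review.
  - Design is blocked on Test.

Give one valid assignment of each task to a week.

Review -> week 3, Deploy -> week 4, Design -> week 5, Research -> week 2, Test -> week 1, Plan -> week 6

Checking: Review(week 3) before Plan(week 6); Research(week 2) before Deploy(week 4); Review(week 3) before Deploy(week 4); Test(week 1) before Design(week 5); Test(week 1) before Deploy(week 4); Research(week 2) before Design(week 5); Test(week 1) before Plan(week 6); max 1 per week (cap 1).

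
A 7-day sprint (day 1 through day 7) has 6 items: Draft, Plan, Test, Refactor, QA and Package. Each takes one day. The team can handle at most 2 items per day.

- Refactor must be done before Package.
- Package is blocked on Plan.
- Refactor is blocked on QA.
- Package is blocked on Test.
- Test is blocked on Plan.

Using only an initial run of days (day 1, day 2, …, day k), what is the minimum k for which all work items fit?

The precedence chain requires at least 3 distinct days.
With at most 2 per day and 6 work items, at least 3 days are needed.
3 works (last occupied day: day 3): for example Package in day 3, Plan in day 1, QA in day 1, Refactor in day 2, Draft in day 3, Test in day 2.

3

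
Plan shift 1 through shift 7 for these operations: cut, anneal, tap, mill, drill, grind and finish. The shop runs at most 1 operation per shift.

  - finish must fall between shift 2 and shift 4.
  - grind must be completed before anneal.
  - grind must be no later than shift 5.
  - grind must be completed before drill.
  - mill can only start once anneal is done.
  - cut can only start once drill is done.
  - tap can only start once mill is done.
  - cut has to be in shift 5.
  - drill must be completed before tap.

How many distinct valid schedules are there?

Splitting on anneal: it can be shift 2 (2), shift 3 (2), shift 4 (2). Listing each branch's schedules as (cut, tap, mill, drill, grind, finish) by shift number:
anneal=shift 2: (5,7,6,3,1,4) (5,7,6,4,1,3) — 2.
anneal=shift 3: (5,7,6,2,1,4) (5,7,6,4,1,2) — 2.
anneal=shift 4: (5,7,6,2,1,3) (5,7,6,3,1,2) — 2.
Summing: 2 + 2 + 2 = 6.

6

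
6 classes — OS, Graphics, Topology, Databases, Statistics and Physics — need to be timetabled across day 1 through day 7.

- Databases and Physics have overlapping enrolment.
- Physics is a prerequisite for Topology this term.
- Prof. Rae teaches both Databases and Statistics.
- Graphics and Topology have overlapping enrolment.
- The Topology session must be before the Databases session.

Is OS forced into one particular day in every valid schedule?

No

OS can be day 1 (e.g. OS -> day 1; Graphics -> day 1; Topology -> day 2; Statistics -> day 1; Databases -> day 3; Physics -> day 1) or day 2 (e.g. Databases=day 3, Physics=day 1, Graphics=day 1, OS=day 2, Topology=day 2, Statistics=day 1).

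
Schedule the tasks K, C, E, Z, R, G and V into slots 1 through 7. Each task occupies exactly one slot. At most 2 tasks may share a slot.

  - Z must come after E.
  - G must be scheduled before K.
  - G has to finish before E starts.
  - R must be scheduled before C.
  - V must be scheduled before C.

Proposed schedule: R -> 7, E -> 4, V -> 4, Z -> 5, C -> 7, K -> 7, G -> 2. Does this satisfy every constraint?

V must be scheduled before C — holds.
R must be scheduled before C — violated.
At most 2 tasks may share a slot — violated.
G has to finish before E starts — holds.
Z must come after E — holds.
G must be scheduled before K — holds.

No. At most 2 tasks may share a slot is not satisfied.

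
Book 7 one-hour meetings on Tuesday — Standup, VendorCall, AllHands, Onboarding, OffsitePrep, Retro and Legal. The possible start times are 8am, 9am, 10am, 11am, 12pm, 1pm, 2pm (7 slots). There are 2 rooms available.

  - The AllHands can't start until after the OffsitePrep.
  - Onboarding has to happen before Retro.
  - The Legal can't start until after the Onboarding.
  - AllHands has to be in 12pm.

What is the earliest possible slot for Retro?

Precedence pushes Retro to at least 9am.
Retro at 9am is achievable: OffsitePrep in 8am; AllHands in 12pm; Retro in 9am; Standup in 10am; Onboarding in 8am; Legal in 9am; VendorCall in 10am.

9am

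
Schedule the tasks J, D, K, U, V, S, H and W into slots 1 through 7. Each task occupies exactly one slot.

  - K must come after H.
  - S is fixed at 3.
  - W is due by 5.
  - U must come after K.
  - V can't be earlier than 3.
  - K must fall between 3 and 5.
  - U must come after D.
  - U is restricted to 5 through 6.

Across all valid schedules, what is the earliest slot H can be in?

1

Downstream work caps H at 4.
H at 1 is achievable: H=1; V=3; K=3; U=5; W=1; J=1; D=1; S=3.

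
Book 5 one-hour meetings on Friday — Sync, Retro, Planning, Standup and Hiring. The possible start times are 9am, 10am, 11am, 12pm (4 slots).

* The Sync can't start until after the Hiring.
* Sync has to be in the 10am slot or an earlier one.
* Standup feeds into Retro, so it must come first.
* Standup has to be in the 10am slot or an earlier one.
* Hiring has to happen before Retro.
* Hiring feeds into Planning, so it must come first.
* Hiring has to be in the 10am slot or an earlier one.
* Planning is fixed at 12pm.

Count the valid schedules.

Splitting on Retro: it can be 10am (1), 11am (2), 12pm (2). Listing each branch's schedules as (Sync, Planning, Standup, Hiring):
Retro=10am: (10am,12pm,9am,9am) — 1.
Retro=11am: (10am,12pm,9am,9am) (10am,12pm,10am,9am) — 2.
Retro=12pm: (10am,12pm,9am,9am) (10am,12pm,10am,9am) — 2.
Summing: 1 + 2 + 2 = 5.

5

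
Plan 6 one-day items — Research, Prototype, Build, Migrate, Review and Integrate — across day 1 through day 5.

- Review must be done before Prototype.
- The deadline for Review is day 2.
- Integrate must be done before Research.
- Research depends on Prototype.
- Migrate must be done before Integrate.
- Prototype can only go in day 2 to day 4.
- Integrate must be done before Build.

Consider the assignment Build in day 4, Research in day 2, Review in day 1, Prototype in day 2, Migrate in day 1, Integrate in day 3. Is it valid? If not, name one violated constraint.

No — it violates: Integrate must be done before Research

Integrate must be done before Research — violated.
The deadline for Review is day 2 — holds.
Review must be done before Prototype — holds.
Integrate must be done before Build — holds.
Prototype can only go in day 2 to day 4 — holds.
Research depends on Prototype — violated.
Migrate must be done before Integrate — holds.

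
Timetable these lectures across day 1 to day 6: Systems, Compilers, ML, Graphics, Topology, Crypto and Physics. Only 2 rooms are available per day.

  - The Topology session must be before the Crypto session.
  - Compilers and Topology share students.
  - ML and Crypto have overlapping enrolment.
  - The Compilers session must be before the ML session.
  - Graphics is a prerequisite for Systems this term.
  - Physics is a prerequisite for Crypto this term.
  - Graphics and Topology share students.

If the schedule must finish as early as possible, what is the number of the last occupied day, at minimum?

The precedence chain requires at least 2 distinct days.
With at most 2 per day and 7 lectures, at least 4 days are needed.
4 works (last occupied day: day 4): for example Topology=day 1, Physics=day 1, ML=day 4, Graphics=day 2, Systems=day 3, Crypto=day 2, Compilers=day 3.

day 4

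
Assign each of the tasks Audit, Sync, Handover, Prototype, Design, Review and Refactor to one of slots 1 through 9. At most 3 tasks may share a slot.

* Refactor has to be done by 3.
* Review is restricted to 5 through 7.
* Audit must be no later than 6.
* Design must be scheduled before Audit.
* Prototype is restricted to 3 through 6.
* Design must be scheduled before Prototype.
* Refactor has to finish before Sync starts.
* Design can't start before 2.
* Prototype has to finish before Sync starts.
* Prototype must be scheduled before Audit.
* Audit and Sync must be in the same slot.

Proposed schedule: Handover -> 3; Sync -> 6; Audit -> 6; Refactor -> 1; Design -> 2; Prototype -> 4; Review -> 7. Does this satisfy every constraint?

Design must be scheduled before Audit — holds.
Refactor has to be done by 3 — holds.
Design must be scheduled before Prototype — holds.
Review is restricted to 5 through 7 — holds.
Prototype is restricted to 3 through 6 — holds.
Audit must be no later than 6 — holds.
Audit and Sync must be in the same slot — holds.
Refactor has to finish before Sync starts — holds.
At most 3 tasks may share a slot — holds.
Prototype has to finish before Sync starts — holds.
Prototype must be scheduled before Audit — holds.
Design can't start before 2 — holds.

Yes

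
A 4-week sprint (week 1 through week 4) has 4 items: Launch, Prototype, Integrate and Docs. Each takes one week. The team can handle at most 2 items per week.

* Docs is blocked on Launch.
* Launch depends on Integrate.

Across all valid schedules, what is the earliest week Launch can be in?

Precedence pushes Launch to at least week 2; downstream work caps Launch at week 3.
Launch at week 2 is achievable: Prototype=week 1, Integrate=week 1, Docs=week 3, Launch=week 2.

week 2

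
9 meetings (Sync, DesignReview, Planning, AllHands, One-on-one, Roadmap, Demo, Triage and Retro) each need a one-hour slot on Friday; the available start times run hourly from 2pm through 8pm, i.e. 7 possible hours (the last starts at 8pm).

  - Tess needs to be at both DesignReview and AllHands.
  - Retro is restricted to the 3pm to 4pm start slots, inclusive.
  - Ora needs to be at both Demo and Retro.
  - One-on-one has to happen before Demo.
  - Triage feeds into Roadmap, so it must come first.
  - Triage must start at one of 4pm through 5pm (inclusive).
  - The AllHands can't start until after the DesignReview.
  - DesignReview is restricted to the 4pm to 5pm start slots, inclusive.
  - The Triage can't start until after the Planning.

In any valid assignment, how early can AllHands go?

5pm

Precedence pushes AllHands to at least 5pm.
AllHands at 5pm is achievable: Demo=4pm; Sync=2pm; DesignReview=4pm; One-on-one=2pm; Triage=4pm; Retro=3pm; AllHands=5pm; Roadmap=5pm; Planning=2pm.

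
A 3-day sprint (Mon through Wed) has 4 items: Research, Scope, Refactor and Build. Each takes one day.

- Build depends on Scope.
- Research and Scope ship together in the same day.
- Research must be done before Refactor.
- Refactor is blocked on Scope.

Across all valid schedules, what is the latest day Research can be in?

Downstream work caps Research at Tue.
Research at Tue is achievable: Build in Wed, Research in Tue, Refactor in Wed, Scope in Tue.

Tue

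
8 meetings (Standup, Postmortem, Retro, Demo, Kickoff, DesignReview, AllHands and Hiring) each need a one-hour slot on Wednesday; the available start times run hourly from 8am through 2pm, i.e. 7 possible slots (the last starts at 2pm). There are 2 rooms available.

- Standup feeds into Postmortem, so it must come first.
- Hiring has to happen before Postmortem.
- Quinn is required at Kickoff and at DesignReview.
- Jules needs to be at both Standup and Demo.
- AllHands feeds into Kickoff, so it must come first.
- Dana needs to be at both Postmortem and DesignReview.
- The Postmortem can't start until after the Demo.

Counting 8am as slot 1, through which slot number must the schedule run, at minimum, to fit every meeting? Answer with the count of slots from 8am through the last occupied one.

The precedence chain requires at least 2 distinct slots.
With at most 2 per slot and 8 meetings, at least 4 slots are needed.
4 works (last occupied slot: 11am): for example Demo -> 9am; Postmortem -> 10am; DesignReview -> 11am; AllHands -> 8am; Standup -> 8am; Hiring -> 9am; Retro -> 11am; Kickoff -> 10am.

4 slots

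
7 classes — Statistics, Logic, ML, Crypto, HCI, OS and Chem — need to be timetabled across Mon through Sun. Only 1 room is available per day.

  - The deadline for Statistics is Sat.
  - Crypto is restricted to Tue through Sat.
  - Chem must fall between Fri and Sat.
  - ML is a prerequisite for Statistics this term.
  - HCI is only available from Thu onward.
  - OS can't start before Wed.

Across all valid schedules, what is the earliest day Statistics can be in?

Tue

Precedence pushes Statistics to at least Tue; Statistics's own window allows nothing later than Sat.
Statistics at Tue is achievable: Chem=Fri; HCI=Thu; ML=Mon; OS=Sat; Crypto=Wed; Statistics=Tue; Logic=Sun.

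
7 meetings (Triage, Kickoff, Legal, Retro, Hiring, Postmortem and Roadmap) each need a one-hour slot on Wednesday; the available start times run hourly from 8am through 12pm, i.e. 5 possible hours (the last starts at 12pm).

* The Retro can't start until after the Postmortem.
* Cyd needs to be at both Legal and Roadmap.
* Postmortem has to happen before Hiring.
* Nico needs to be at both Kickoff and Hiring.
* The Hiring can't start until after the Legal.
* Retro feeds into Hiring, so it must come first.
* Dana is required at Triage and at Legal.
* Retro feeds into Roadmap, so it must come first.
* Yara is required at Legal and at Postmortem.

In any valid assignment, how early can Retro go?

Precedence pushes Retro to at least 9am; downstream work caps Retro at 11am.
Retro at 9am is achievable: Triage -> 8am, Retro -> 9am, Legal -> 9am, Postmortem -> 8am, Hiring -> 10am, Kickoff -> 8am, Roadmap -> 10am.

9am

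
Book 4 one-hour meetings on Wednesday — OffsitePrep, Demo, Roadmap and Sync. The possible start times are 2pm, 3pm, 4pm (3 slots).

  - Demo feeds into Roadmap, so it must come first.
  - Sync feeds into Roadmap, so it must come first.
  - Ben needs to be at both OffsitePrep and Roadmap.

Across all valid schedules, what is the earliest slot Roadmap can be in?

Precedence pushes Roadmap to at least 3pm.
Roadmap at 3pm is achievable: OffsitePrep=2pm, Demo=2pm, Roadmap=3pm, Sync=2pm.

3pm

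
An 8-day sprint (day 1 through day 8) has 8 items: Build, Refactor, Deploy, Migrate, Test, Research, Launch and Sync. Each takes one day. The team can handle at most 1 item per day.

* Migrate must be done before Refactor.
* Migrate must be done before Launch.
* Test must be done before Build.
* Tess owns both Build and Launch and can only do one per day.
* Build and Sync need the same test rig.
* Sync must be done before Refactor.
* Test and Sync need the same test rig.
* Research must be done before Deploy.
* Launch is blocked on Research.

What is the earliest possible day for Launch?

Precedence pushes Launch to at least day 2.
Launch at day 3 is achievable: Build in day 7; Migrate in day 1; Launch in day 3; Research in day 2; Test in day 6; Refactor in day 5; Sync in day 4; Deploy in day 8.
Nothing earlier works — the conflict and capacity constraints rule out every day before day 3.

day 3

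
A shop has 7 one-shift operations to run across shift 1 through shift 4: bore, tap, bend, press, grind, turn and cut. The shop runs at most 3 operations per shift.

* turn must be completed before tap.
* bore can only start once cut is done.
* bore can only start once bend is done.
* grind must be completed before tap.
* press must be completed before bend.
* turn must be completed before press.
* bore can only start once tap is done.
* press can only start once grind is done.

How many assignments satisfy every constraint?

6

Splitting on tap: it can be shift 2 (3), shift 3 (3). Listing each branch's schedules as (bore, bend, press, grind, turn, cut) by shift number:
tap=shift 2: (4,3,2,1,1,1) (4,3,2,1,1,2) (4,3,2,1,1,3) — 3.
tap=shift 3: (4,3,2,1,1,1) (4,3,2,1,1,2) (4,3,2,1,1,3) — 3.
Summing: 3 + 3 = 6.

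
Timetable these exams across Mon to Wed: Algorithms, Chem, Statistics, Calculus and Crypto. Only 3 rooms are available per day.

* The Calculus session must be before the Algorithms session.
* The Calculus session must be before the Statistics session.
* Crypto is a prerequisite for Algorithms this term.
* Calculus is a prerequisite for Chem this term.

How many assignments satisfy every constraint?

14

Splitting on Algorithms: it can be Tue (4), Wed (10). Listing each branch's schedules as (Chem, Statistics, Calculus, Crypto):
Algorithms=Tue: (Tue,Tue,Mon,Mon) (Tue,Wed,Mon,Mon) (Wed,Tue,Mon,Mon) (Wed,Wed,Mon,Mon) — 4.
Algorithms=Wed: (Tue,Tue,Mon,Mon) (Tue,Tue,Mon,Tue) (Tue,Wed,Mon,Mon) (Tue,Wed,Mon,Tue) (Wed,Tue,Mon,Mon) (Wed,Tue,Mon,Tue) (Wed,Wed,Mon,Mon) (Wed,Wed,Mon,Tue) (Wed,Wed,Tue,Mon) (Wed,Wed,Tue,Tue) — 10.
Summing: 4 + 10 = 14.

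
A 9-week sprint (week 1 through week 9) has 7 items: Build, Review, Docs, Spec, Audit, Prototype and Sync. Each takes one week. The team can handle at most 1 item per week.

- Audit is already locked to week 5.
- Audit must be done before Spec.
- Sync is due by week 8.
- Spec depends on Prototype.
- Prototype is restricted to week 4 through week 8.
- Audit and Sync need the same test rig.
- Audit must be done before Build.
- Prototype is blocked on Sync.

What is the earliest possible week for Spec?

Precedence pushes Spec to at least week 6.
Spec at week 6 is achievable: Audit -> week 5; Build -> week 7; Spec -> week 6; Sync -> week 1; Review -> week 2; Prototype -> week 4; Docs -> week 3.

week 6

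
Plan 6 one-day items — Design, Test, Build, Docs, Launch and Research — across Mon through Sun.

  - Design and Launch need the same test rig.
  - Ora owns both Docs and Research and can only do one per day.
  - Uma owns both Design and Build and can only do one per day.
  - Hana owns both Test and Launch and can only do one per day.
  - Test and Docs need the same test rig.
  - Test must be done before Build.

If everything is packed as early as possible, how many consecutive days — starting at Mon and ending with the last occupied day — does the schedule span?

2

The precedence chain requires at least 2 distinct days.
2 works (last occupied day: Tue): for example Docs=Tue, Build=Tue, Design=Mon, Research=Mon, Launch=Tue, Test=Mon.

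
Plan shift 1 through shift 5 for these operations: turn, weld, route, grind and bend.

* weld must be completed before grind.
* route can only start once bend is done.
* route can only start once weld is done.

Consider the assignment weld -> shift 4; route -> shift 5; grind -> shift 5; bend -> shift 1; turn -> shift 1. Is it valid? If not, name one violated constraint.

weld must be completed before grind — holds.
route can only start once weld is done — holds.
route can only start once bend is done — holds.

Yes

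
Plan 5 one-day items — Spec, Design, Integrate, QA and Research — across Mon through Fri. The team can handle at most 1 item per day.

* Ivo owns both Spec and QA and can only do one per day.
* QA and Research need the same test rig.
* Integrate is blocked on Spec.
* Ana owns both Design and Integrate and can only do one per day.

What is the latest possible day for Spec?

Downstream work caps Spec at Thu.
Spec at Thu is achievable: Design in Mon, Integrate in Fri, Research in Wed, Spec in Thu, QA in Tue.

Thu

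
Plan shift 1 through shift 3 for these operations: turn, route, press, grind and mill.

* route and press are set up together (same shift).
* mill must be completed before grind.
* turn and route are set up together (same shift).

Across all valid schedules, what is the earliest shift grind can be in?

shift 2

Precedence pushes grind to at least shift 2.
grind at shift 2 is achievable: route in shift 1; grind in shift 2; mill in shift 1; turn in shift 1; press in shift 1.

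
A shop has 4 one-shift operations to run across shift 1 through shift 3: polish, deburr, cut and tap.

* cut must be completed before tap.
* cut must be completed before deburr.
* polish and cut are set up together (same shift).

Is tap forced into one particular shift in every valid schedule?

No

tap can be shift 2 (e.g. cut -> shift 1, polish -> shift 1, tap -> shift 2, deburr -> shift 2) or shift 3 (e.g. polish in shift 1, cut in shift 1, tap in shift 3, deburr in shift 2).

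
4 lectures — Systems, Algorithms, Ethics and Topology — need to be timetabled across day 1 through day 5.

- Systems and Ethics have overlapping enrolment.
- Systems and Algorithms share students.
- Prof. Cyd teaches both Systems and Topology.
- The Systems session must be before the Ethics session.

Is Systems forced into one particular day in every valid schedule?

Systems can be day 1 (e.g. Algorithms=day 2, Topology=day 2, Ethics=day 2, Systems=day 1) or day 2 (e.g. Algorithms=day 1; Ethics=day 3; Systems=day 2; Topology=day 1).

No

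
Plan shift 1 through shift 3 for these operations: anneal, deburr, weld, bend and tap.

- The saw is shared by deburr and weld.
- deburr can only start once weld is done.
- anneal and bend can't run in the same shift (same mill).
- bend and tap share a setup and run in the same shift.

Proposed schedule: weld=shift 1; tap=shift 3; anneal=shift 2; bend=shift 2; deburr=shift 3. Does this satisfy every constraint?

deburr can only start once weld is done — holds.
bend and tap share a setup and run in the same shift — violated.
anneal and bend can't run in the same shift (same mill) — violated.
The saw is shared by deburr and weld — holds.

No — it violates: anneal and bend can't run in the same shift (same mill)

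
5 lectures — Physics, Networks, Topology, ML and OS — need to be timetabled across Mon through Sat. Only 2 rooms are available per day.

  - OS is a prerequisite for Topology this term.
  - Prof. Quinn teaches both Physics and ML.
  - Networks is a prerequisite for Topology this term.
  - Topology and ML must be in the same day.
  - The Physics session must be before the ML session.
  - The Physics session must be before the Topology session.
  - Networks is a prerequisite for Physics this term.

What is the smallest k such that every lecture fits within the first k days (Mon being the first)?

The precedence chain requires at least 3 distinct days.
With at most 2 per day and 5 lectures, at least 3 days are needed.
3 works (last occupied day: Wed): for example ML in Wed, Topology in Wed, Physics in Tue, Networks in Mon, OS in Mon.

3 days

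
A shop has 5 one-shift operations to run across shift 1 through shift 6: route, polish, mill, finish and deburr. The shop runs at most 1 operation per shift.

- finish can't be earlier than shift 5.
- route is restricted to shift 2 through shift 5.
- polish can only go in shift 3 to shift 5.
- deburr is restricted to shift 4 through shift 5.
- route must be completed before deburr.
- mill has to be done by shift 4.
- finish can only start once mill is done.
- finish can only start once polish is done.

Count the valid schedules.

14

Splitting on route: it can be shift 2 (8), shift 3 (4), shift 4 (2). Listing each branch's schedules as (polish, mill, finish, deburr) by shift number:
route=shift 2: (3,1,5,4) (3,1,6,4) (3,1,6,5) (3,4,6,5) (4,1,6,5) (4,3,6,5) (5,1,6,4) (5,3,6,4) — 8.
route=shift 3: (4,1,6,5) (4,2,6,5) (5,1,6,4) (5,2,6,4) — 4.
route=shift 4: (3,1,6,5) (3,2,6,5) — 2.
Summing: 8 + 4 + 2 = 14.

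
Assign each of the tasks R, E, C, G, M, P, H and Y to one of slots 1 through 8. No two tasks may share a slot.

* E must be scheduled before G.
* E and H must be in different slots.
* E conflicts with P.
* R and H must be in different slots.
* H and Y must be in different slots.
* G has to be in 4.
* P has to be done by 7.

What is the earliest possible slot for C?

1

C at 1 is achievable: H -> 7, E -> 3, M -> 6, C -> 1, P -> 2, R -> 5, G -> 4, Y -> 8.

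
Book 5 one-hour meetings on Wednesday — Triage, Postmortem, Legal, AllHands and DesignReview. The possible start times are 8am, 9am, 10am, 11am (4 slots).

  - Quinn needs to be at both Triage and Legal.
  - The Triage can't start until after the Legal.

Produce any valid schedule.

DesignReview in 8am, Triage in 9am, AllHands in 8am, Legal in 8am, Postmortem in 8am

Checking: Legal(8am) before Triage(9am); Triage(9am) != Legal(8am).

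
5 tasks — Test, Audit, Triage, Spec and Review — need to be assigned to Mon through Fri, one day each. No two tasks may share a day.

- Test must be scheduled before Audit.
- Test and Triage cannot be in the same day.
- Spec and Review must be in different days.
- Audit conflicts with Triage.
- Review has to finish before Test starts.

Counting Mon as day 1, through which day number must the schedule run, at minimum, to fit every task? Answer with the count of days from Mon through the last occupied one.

The precedence chain requires at least 3 distinct days.
With at most 1 per day and 5 tasks, at least 5 days are needed.
5 works (last occupied day: Fri): for example Spec -> Fri, Test -> Tue, Audit -> Wed, Review -> Mon, Triage -> Thu.

5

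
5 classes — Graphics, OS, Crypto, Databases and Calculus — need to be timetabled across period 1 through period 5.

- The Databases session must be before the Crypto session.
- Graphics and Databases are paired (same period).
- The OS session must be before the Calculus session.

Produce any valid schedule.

OS=period 1, Graphics=period 1, Crypto=period 2, Databases=period 1, Calculus=period 2

Checking: Databases(period 1) before Crypto(period 2); OS(period 1) before Calculus(period 2); Graphics = Databases = period 1.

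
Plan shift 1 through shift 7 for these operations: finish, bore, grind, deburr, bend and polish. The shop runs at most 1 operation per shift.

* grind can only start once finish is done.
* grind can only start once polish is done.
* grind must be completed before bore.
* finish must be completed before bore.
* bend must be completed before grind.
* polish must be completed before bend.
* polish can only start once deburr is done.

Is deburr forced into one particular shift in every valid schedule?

deburr can be shift 1 (e.g. deburr in shift 1; polish in shift 2; finish in shift 3; grind in shift 5; bend in shift 4; bore in shift 6) or shift 2 (e.g. finish=shift 1; bend=shift 4; deburr=shift 2; grind=shift 5; bore=shift 6; polish=shift 3).

No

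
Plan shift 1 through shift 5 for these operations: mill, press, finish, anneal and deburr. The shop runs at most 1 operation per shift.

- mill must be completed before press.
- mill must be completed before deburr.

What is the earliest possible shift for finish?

shift 1

finish at shift 1 is achievable: mill -> shift 2; press -> shift 3; finish -> shift 1; anneal -> shift 5; deburr -> shift 4.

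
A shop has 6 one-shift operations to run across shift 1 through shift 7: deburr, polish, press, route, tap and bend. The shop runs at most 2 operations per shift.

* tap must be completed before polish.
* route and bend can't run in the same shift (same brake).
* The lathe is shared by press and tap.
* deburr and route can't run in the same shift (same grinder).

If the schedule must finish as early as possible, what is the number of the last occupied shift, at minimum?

The precedence chain requires at least 2 distinct shifts.
With at most 2 per shift and 6 operations, at least 3 shifts are needed.
3 works (last occupied shift: shift 3): for example press -> shift 3, polish -> shift 2, route -> shift 2, tap -> shift 1, deburr -> shift 1, bend -> shift 3.

shift 3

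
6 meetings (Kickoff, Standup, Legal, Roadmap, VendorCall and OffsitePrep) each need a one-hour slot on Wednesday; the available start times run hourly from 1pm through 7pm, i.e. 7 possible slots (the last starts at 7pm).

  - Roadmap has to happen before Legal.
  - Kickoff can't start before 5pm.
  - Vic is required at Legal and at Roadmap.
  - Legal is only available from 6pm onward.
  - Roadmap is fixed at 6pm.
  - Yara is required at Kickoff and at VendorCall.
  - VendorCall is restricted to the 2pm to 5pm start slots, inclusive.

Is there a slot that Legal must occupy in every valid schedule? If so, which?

Legal's window is 6pm–7pm.
Roadmap is fixed at 6pm, and Legal can't share a slot with Roadmap.
So Legal must be 7pm.

7pm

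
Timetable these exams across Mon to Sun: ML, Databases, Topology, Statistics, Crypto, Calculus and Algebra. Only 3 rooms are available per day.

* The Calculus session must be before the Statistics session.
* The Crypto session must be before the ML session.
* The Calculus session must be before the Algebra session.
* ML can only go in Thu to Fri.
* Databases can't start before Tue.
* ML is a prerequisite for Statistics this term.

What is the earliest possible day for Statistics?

Fri

Precedence pushes Statistics to at least Fri.
Statistics at Fri is achievable: Calculus -> Mon; Databases -> Tue; Statistics -> Fri; Algebra -> Tue; Topology -> Mon; Crypto -> Mon; ML -> Thu.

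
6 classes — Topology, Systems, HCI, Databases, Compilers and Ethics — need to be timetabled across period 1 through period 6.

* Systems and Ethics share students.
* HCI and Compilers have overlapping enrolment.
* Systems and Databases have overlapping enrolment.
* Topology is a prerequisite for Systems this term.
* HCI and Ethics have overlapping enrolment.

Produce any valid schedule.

Compilers -> period 2; Systems -> period 2; Databases -> period 1; HCI -> period 1; Ethics -> period 3; Topology -> period 1

Checking: Topology(period 1) before Systems(period 2); Systems(period 2) != Ethics(period 3); HCI(period 1) != Ethics(period 3); HCI(period 1) != Compilers(period 2); Systems(period 2) != Databases(period 1).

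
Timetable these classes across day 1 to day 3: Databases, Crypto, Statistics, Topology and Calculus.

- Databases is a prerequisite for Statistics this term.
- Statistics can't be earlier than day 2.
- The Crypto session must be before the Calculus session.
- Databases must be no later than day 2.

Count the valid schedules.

Splitting on Databases: it can be day 1 (18), day 2 (9). Listing each branch's schedules as (Crypto, Statistics, Topology, Calculus) by day number:
Databases=day 1: (1,2,1,2) (1,2,1,3) (1,2,2,2) (1,2,2,3) (1,2,3,2) (1,2,3,3) (1,3,1,2) (1,3,1,3) (1,3,2,2) (1,3,2,3) (1,3,3,2) (1,3,3,3) (2,2,1,3) (2,2,2,3) (2,2,3,3) (2,3,1,3) (2,3,2,3) (2,3,3,3) — 18.
Databases=day 2: (1,3,1,2) (1,3,1,3) (1,3,2,2) (1,3,2,3) (1,3,3,2) (1,3,3,3) (2,3,1,3) (2,3,2,3) (2,3,3,3) — 9.
Summing: 18 + 9 = 27.

27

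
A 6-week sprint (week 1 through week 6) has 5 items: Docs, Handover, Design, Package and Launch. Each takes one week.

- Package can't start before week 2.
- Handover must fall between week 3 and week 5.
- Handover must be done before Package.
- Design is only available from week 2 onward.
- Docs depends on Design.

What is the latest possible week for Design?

week 5

Design is available from week 2; downstream work caps Design at week 5.
Design at week 5 is achievable: Design=week 5; Docs=week 6; Launch=week 1; Package=week 4; Handover=week 3.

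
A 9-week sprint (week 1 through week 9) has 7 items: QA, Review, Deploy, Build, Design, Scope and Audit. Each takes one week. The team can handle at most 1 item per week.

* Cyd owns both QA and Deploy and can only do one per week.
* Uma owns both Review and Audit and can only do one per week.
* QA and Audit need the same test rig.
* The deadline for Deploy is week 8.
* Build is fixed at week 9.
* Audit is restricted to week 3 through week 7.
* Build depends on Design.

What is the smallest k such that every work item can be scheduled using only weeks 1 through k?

The precedence chain requires at least 2 distinct weeks.
With at most 1 per week and 7 work items, at least 7 weeks are needed.
Build can't be placed before week 9, so the schedule must run through at least week 9.
9 works (last occupied week: week 9): for example Audit -> week 3; Deploy -> week 1; Review -> week 5; QA -> week 4; Design -> week 2; Build -> week 9; Scope -> week 6.

9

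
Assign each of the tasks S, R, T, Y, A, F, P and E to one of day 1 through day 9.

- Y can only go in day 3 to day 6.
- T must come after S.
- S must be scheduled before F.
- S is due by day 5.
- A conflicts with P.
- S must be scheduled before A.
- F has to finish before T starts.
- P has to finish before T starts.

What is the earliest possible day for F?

day 2

Precedence pushes F to at least day 2; downstream work caps F at day 8.
F at day 2 is achievable: F -> day 2; E -> day 1; T -> day 3; P -> day 1; A -> day 2; Y -> day 3; S -> day 1; R -> day 1.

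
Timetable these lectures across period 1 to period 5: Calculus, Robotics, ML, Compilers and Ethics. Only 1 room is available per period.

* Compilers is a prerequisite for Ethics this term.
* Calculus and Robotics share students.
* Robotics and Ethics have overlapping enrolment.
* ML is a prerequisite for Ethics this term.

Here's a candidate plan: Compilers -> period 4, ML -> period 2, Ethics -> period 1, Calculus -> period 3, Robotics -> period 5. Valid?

Robotics and Ethics have overlapping enrolment — holds.
Calculus and Robotics share students — holds.
ML is a prerequisite for Ethics this term — violated.
Compilers is a prerequisite for Ethics this term — violated.
Only 1 room is available per period — holds.

No. Compilers is a prerequisite for Ethics this term is not satisfied.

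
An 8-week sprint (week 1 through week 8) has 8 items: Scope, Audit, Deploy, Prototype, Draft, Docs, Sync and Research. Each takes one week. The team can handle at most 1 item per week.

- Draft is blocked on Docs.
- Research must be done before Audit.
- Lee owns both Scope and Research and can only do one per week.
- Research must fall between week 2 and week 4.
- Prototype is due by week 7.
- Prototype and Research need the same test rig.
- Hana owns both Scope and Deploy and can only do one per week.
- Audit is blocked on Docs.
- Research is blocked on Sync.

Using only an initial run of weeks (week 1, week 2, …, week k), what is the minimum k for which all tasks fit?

The precedence chain requires at least 3 distinct weeks.
With at most 1 per week and 8 tasks, at least 8 weeks are needed.
8 works (last occupied week: week 8): for example Docs -> week 4; Scope -> week 7; Sync -> week 1; Research -> week 2; Prototype -> week 3; Audit -> week 5; Deploy -> week 8; Draft -> week 6.

8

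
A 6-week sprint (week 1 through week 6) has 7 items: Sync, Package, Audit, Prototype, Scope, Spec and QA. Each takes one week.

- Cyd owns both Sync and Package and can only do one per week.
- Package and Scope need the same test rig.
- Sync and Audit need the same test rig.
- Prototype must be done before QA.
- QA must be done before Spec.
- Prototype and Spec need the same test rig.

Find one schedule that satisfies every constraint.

QA in week 2, Scope in week 1, Spec in week 3, Sync in week 1, Package in week 2, Prototype in week 1, Audit in week 2

Checking: Prototype(week 1) before QA(week 2); QA(week 2) before Spec(week 3); Prototype(week 1) != Spec(week 3); Sync(week 1) != Audit(week 2); Sync(week 1) != Package(week 2); Package(week 2) != Scope(week 1).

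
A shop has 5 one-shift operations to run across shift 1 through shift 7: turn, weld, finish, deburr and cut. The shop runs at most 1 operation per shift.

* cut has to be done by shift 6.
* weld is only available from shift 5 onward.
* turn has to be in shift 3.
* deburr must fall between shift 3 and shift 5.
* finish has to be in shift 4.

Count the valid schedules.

5

Splitting on weld: it can be shift 6 (2), shift 7 (3). Listing each branch's schedules as (turn, finish, deburr, cut) by shift number:
weld=shift 6: (3,4,5,1) (3,4,5,2) — 2.
weld=shift 7: (3,4,5,1) (3,4,5,2) (3,4,5,6) — 3.
Summing: 2 + 3 = 5.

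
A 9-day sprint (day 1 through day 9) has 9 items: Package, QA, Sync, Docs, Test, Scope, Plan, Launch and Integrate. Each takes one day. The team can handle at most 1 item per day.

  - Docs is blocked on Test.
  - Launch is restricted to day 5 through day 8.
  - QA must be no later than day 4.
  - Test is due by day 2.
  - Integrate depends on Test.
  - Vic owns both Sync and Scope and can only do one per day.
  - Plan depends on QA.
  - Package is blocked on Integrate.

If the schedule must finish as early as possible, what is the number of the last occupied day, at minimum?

The precedence chain requires at least 3 distinct days.
With at most 1 per day and 9 work items, at least 9 days are needed.
Launch can't be placed before day 5, so the schedule must run through at least day 5.
9 works (last occupied day: day 9): for example Plan in day 7; Docs in day 6; Test in day 1; QA in day 2; Scope in day 9; Integrate in day 3; Package in day 4; Sync in day 8; Launch in day 5.

9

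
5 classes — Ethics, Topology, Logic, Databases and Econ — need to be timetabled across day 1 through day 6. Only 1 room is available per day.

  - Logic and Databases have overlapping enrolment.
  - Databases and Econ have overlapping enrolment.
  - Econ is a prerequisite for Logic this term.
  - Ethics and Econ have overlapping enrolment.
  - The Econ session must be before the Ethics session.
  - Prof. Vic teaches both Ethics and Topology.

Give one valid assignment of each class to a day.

Databases in day 5, Topology in day 4, Logic in day 3, Ethics in day 2, Econ in day 1

Checking: Econ(day 1) before Ethics(day 2); Econ(day 1) before Logic(day 3); Ethics(day 2) != Topology(day 4); Ethics(day 2) != Econ(day 1); Databases(day 5) != Econ(day 1); Logic(day 3) != Databases(day 5); max 1 per day (cap 1).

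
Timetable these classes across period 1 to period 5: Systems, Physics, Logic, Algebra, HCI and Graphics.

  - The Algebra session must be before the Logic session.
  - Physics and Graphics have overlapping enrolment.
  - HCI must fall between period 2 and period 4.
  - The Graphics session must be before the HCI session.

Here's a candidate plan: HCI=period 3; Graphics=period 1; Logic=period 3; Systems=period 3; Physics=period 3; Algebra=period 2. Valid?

The Graphics session must be before the HCI session — holds.
HCI must fall between period 2 and period 4 — holds.
The Algebra session must be before the Logic session — holds.
Physics and Graphics have overlapping enrolment — holds.

Yes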